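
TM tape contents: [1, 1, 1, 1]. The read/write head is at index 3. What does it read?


Tape: [1, 1, 1, 1]
Positions: 0 1 2 3
Values:    1 1 1 1
Head at position 3
tape[3] = 1

1


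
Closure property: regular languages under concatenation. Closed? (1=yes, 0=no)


Regular languages are closed under:
- Union (DFA product construction)
- Intersection (DFA product construction)
- Complement (swap accept/reject states)
- Concatenation (NFA construction)
- Kleene star (NFA construction)
concatenation is in this list
Therefore: closed

1


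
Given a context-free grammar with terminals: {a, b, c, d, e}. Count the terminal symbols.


Terminal symbols: a, b, c, d, e
Counting each: a (#1), b (#2), c (#3), d (#4), e (#5)
Total = 5

5


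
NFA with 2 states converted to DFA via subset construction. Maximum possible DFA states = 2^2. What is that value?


NFA has 2 states
Subset construction: each DFA state = subset of NFA states
Maximum subsets = 2^2
2^2 = 4

4


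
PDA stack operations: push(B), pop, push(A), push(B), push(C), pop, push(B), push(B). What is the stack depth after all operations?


Tracing stack operations:
  push(B) -> stack = [B], depth=1
  pop -> removed B, stack = [], depth=0
  push(A) -> stack = [A], depth=1
  push(B) -> stack = [A,B], depth=2
  push(C) -> stack = [A,B,C], depth=3
  pop -> removed C, stack = [A,B], depth=2
  push(B) -> stack = [A,B,B], depth=3
  push(B) -> stack = [A,B,B,B], depth=4
Final depth = 4

4


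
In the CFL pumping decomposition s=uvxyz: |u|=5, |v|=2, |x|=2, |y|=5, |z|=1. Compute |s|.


|s| = |u| + |v| + |x| + |y| + |z|
= 5 + 2 + 2 + 5 + 1
= 7 + 2 + 6
= 9 + 6
= 15

15


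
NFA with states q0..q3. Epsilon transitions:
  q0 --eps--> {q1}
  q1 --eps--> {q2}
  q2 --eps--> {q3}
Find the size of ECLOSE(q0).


Starting from q0
Initialize closure = {q0}
Follow epsilon from q0 -> add q1
Follow epsilon from q1 -> add q2
Follow epsilon from q2 -> add q3
Final closure: {q0, q1, q2, q3}
Size = 4

4


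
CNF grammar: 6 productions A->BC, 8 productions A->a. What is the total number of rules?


CNF allows two rule forms:
  A -> BC (binary): 6 rules
  A -> a (terminal): 8 rules
Total = 6 + 8 = 14

14


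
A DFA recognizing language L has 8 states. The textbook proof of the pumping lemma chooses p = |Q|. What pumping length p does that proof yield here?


Pumping lemma for regular languages (standard proof):
Take p = |Q|, the number of DFA states.
Any string of length >= |Q| passes through |Q|+1 states while reading its first |Q| symbols,
so by pigeonhole some state repeats, giving the loop that can be pumped.
Here |Q| = 8
Therefore the proof uses p = 8

8


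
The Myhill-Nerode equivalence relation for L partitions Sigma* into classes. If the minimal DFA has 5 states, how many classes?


Myhill-Nerode theorem:
Number of equivalence classes = number of states in minimal DFA
Minimal DFA states = 5
Therefore equivalence classes = 5

5


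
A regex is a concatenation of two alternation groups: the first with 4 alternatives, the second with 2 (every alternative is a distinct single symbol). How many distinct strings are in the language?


First group: 4 alternatives
Second group: 2 alternatives
Concatenation: each choice from group 1 pairs with each from group 2
Total = 4 x 2 = 8

8


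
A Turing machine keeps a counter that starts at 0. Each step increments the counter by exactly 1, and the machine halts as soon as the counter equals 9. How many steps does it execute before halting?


Counter starts at 0. Counting sequence:
  Step 1: counter = 1
  Step 2: counter = 2
  Step 3: counter = 3
  Step 4: counter = 4
  Step 5: counter = 5
  Step 6: counter = 6
  ...
  Step 9: counter = 9
Counter reached 9 -> halt
Total steps = 9

9


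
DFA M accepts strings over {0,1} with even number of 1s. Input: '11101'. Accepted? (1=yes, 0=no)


DFA has 2 states: q_even (start, accept=yes) and q_odd
Processing string '11101' character by character:
  Position 0: read '1', 1-count=1 -> q_odd
  Position 1: read '1', 1-count=2 -> q_even
  Position 2: read '1', 1-count=3 -> q_odd
  Position 3: read '0', 1-count=3 -> q_odd (no change)
  Position 4: read '1', 1-count=4 -> q_even
Final state: q_even, total 1s = 4 (even); the DFA requires an even count -> accept

1


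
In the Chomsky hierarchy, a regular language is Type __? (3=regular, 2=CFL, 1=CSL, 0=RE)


Chomsky hierarchy levels:
  Type 3: Regular (DFA/NFA/regex)
  Type 2: Context-free (PDA)
  Type 1: Context-sensitive
  Type 0: Recursively enumerable (TM)
'regular' corresponds to Type 3

3


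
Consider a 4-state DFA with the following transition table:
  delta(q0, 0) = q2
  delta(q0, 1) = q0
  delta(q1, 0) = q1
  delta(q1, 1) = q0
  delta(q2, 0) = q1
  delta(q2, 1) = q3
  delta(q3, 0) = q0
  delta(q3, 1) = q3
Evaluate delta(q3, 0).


Looking up transition function:
delta(q3, 0) in the table
Row: q3, Column: 0
Result: q0

q0


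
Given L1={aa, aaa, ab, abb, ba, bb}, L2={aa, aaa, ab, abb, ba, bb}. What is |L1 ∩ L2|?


L1 = {aa, aaa, ab, abb, ba, bb}
L2 = {aa, aaa, ab, abb, ba, bb}
Checking each string in L1 against L2:
  'aa': in L2? Yes
  'aaa': in L2? Yes
  'ab': in L2? Yes
  'abb': in L2? Yes
  'ba': in L2? Yes
  'bb': in L2? Yes
Intersection = {aa, aaa, ab, abb, ba, bb}
|L1 ∩ L2| = 6

6


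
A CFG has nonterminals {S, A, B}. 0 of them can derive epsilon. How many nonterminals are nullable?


Nonterminals: {S, A, B}
A nonterminal is nullable if it can derive epsilon
Counting nullable nonterminals: 0
Total nullable = 0

0


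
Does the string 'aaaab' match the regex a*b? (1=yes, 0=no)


Pattern: a*b
String: 'aaaab'
Pattern requires: zero or more 'a's followed by exactly one 'b'
Found 4 leading 'a's
Remaining: 'b'
Remaining is exactly 'b' -> match
Result: 1

1


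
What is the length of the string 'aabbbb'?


String: 'aabbbb'
Counting characters:
  'a' appears 2 time(s)
  'b' appears 4 time(s)
Total length = 2 + 4 = 6

6


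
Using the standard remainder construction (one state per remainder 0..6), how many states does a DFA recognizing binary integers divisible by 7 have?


Divisibility by 7 is tracked via the remainder mod 7: 0, 1, ..., 6
The construction assigns one state to each remainder
Number of remainders = 7

7


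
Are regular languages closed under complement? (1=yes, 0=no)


Regular languages are closed under all standard operations:
- Union: Yes (product construction)
- Intersection: Yes (product construction)
- Complement: Yes (swap accept/reject)
- Concatenation: Yes (NFA construction)
Operation: complement -> Closed

1


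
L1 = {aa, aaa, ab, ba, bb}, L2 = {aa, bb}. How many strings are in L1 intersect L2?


L1 = {aa, aaa, ab, ba, bb}
L2 = {aa, bb}
Checking each string in L1 against L2:
  'aa': in L2? Yes
  'aaa': in L2? No
  'ab': in L2? No
  'ba': in L2? No
  'bb': in L2? Yes
Intersection = {aa, bb}
|L1 ∩ L2| = 2

2


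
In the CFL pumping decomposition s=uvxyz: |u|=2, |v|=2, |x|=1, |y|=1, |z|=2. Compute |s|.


|s| = |u| + |v| + |x| + |y| + |z|
= 2 + 2 + 1 + 1 + 2
= 4 + 1 + 3
= 5 + 3
= 8

8


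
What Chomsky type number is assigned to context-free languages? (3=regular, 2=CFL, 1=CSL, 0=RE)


Chomsky hierarchy levels:
  Type 3: Regular (DFA/NFA/regex)
  Type 2: Context-free (PDA)
  Type 1: Context-sensitive
  Type 0: Recursively enumerable (TM)
'context-free' corresponds to Type 2

2


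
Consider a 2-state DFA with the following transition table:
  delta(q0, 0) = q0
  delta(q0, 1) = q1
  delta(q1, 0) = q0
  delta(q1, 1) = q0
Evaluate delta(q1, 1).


Looking up transition function:
delta(q1, 1) in the table
Row: q1, Column: 1
Result: q0

q0


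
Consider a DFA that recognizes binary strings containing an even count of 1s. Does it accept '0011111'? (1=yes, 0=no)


DFA has 2 states: q_even (start, accept=yes) and q_odd
Processing string '0011111' character by character:
  Position 0: read '0', 1-count=0 -> q_even (no change)
  Position 1: read '0', 1-count=0 -> q_even (no change)
  Position 2: read '1', 1-count=1 -> q_odd
  Position 3: read '1', 1-count=2 -> q_even
  Position 4: read '1', 1-count=3 -> q_odd
  Position 5: read '1', 1-count=4 -> q_even
  Position 6: read '1', 1-count=5 -> q_odd
Final state: q_odd, total 1s = 5 (odd); the DFA requires an even count -> reject

0


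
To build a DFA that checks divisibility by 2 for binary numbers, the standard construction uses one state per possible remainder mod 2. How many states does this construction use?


Divisibility by 2 is tracked via the remainder mod 2: 0, 1, ..., 1
The construction assigns one state to each remainder
Number of remainders = 2

2


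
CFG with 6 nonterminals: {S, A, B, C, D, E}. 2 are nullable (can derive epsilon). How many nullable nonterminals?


Nonterminals: {S, A, B, C, D, E}
A nonterminal is nullable if it can derive epsilon
Counting nullable nonterminals: 2
Total nullable = 2

2


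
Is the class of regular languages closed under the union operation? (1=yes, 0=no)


Regular languages are closed under:
- Union (DFA product construction)
- Intersection (DFA product construction)
- Complement (swap accept/reject states)
- Concatenation (NFA construction)
- Kleene star (NFA construction)
union is in this list
Therefore: closed

1


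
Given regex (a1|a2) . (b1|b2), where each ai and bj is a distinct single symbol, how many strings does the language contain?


First group: 2 alternatives
Second group: 2 alternatives
Concatenation: each choice from group 1 pairs with each from group 2
Total = 2 x 2 = 4

4


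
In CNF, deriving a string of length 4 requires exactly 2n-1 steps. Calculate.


Chomsky Normal Form derivation:
String length n = 4
Each step either:
  - Splits a nonterminal into two (n-1 such steps)
  - Converts a nonterminal to terminal (n such steps)
Total = (n-1) + n = 2n - 1
= 2(4) - 1
= 8 - 1
= 7

7


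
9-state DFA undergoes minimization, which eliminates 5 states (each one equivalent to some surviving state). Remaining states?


Original DFA: 9 states
Redundant states removed: 5
Minimized states = original - removed
= 9 - 5
= 4

4


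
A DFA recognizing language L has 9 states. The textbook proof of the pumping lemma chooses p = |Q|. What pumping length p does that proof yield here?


Pumping lemma for regular languages (standard proof):
Take p = |Q|, the number of DFA states.
Any string of length >= |Q| passes through |Q|+1 states while reading its first |Q| symbols,
so by pigeonhole some state repeats, giving the loop that can be pumped.
Here |Q| = 9
Therefore the proof uses p = 9

9


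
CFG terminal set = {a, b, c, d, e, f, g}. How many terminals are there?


Terminal symbols: a, b, c, d, e, f, g
Counting each: a (#1), b (#2), c (#3), d (#4), e (#5), f (#6), g (#7)
Total = 7

7


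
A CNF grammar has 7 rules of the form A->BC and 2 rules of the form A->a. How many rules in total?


CNF allows two rule forms:
  A -> BC (binary): 7 rules
  A -> a (terminal): 2 rules
Total = 7 + 2 = 9

9


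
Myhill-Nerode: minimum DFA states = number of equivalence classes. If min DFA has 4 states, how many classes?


Myhill-Nerode theorem:
Number of equivalence classes = number of states in minimal DFA
Minimal DFA states = 4
Therefore equivalence classes = 4

4


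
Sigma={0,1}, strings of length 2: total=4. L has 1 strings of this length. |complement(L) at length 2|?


Alphabet: {0,1}
String length: 2
Total strings of length 2 = 2^2 = 4
Strings in L = 1
Complement = total - |L|
= 4 - 1
= 3

3


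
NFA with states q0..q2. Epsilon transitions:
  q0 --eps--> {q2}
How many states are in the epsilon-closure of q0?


Starting from q0
Initialize closure = {q0}
Follow epsilon from q0 -> add q2
Final closure: {q0, q2}
Size = 2

2


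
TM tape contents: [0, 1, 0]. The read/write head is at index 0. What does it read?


Tape: [0, 1, 0]
Positions: 0 1 2
Values:    0 1 0
Head at position 0
tape[0] = 0

0


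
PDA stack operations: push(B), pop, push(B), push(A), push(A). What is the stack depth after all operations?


Tracing stack operations:
  push(B) -> stack = [B], depth=1
  pop -> removed B, stack = [], depth=0
  push(B) -> stack = [B], depth=1
  push(A) -> stack = [B,A], depth=2
  push(A) -> stack = [B,A,A], depth=3
Final depth = 3

3


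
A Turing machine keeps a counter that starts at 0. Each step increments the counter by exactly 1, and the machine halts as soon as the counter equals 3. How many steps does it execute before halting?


Counter starts at 0. Counting sequence:
  Step 1: counter = 1
  Step 2: counter = 2
  Step 3: counter = 3
Counter reached 3 -> halt
Total steps = 3

3


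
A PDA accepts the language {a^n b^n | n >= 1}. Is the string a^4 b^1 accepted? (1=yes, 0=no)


Language requires equal numbers of a's and b's
PDA pushes for each 'a', pops for each 'b'
Number of a's = 4
Number of b's = 1
4 != 1 -> Reject

0


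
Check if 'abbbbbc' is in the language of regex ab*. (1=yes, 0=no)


Pattern: ab*
String: 'abbbbbc'
Pattern requires: exactly one 'a' followed by zero or more 'b's
First char is 'a' -> OK
Rest 'bbbbbc': all b's? No
Result: 0

0


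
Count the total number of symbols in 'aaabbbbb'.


String: 'aaabbbbb'
Counting characters:
  'a' appears 3 time(s)
  'b' appears 5 time(s)
Total length = 3 + 5 = 8

8


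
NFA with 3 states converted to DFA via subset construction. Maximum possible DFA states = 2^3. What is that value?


NFA has 3 states
Subset construction: each DFA state = subset of NFA states
Maximum subsets = 2^3
2^3 = 8

8


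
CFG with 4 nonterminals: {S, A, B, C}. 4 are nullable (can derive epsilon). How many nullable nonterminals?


Nonterminals: {S, A, B, C}
A nonterminal is nullable if it can derive epsilon
Counting nullable nonterminals: 4
Total nullable = 4

4


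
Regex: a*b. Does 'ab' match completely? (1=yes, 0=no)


Pattern: a*b
String: 'ab'
Pattern requires: zero or more 'a's followed by exactly one 'b'
Found 1 leading 'a's
Remaining: 'b'
Remaining is exactly 'b' -> match
Result: 1

1


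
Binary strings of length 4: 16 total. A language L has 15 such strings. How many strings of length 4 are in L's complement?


Alphabet: {0,1}
String length: 4
Total strings of length 4 = 2^4 = 16
Strings in L = 15
Complement = total - |L|
= 16 - 15
= 1

1


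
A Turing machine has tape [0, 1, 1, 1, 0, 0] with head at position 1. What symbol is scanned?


Tape: [0, 1, 1, 1, 0, 0]
Positions: 0 1 2 3 4 5
Values:    0 1 1 1 0 0
Head at position 1
tape[1] = 1

1


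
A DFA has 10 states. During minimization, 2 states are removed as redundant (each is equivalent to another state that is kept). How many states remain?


Original DFA: 10 states
Redundant states removed: 2
Minimized states = original - removed
= 10 - 2
= 8

8


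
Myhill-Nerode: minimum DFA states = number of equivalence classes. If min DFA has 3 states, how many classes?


Myhill-Nerode theorem:
Number of equivalence classes = number of states in minimal DFA
Minimal DFA states = 3
Therefore equivalence classes = 3

3


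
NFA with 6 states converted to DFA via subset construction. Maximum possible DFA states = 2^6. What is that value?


NFA has 6 states
Subset construction: each DFA state = subset of NFA states
Maximum subsets = 2^6
2^6 = 64

64


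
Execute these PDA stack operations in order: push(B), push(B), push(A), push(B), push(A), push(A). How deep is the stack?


Tracing stack operations:
  push(B) -> stack = [B], depth=1
  push(B) -> stack = [B,B], depth=2
  push(A) -> stack = [B,B,A], depth=3
  push(B) -> stack = [B,B,A,B], depth=4
  push(A) -> stack = [B,B,A,B,A], depth=5
  push(A) -> stack = [B,B,A,B,A,A], depth=6
Final depth = 6

6


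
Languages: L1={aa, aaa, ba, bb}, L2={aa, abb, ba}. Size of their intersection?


L1 = {aa, aaa, ba, bb}
L2 = {aa, abb, ba}
Checking each string in L1 against L2:
  'aa': in L2? Yes
  'aaa': in L2? No
  'ba': in L2? Yes
  'bb': in L2? No
Intersection = {aa, ba}
|L1 ∩ L2| = 2

2


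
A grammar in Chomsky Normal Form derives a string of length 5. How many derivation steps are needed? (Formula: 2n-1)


Chomsky Normal Form derivation:
String length n = 5
Each step either:
  - Splits a nonterminal into two (n-1 such steps)
  - Converts a nonterminal to terminal (n such steps)
Total = (n-1) + n = 2n - 1
= 2(5) - 1
= 10 - 1
= 9

9


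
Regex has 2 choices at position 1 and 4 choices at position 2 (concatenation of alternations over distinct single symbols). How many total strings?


First group: 2 alternatives
Second group: 4 alternatives
Concatenation: each choice from group 1 pairs with each from group 2
Total = 2 x 4 = 8

8


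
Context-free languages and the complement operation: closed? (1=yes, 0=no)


CFL closure properties:
  Closed under: union, concatenation, Kleene star
  NOT closed under: intersection, complement
Operation 'complement' is in not-closed list -> No (not closed)

0


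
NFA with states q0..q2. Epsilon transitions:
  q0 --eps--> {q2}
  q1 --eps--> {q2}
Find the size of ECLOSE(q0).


Starting from q0
Initialize closure = {q0}
Follow epsilon from q0 -> add q2
Final closure: {q0, q2}
Size = 2

2


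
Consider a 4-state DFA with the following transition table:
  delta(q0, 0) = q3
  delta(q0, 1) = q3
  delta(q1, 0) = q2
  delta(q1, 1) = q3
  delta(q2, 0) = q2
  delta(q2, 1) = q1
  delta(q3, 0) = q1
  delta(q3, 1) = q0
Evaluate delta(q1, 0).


Looking up transition function:
delta(q1, 0) in the table
Row: q1, Column: 0
Result: q2

q2


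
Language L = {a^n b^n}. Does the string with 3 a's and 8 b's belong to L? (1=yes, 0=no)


Language requires equal numbers of a's and b's
PDA pushes for each 'a', pops for each 'b'
Number of a's = 3
Number of b's = 8
3 != 8 -> Reject

0


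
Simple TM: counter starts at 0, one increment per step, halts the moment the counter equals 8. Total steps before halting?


Counter starts at 0. Counting sequence:
  Step 1: counter = 1
  Step 2: counter = 2
  Step 3: counter = 3
  Step 4: counter = 4
  Step 5: counter = 5
  Step 6: counter = 6
  Step 7: counter = 7
  Step 8: counter = 8
Counter reached 8 -> halt
Total steps = 8

8


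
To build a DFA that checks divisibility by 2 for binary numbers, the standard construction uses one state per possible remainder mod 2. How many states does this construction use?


Divisibility by 2 is tracked via the remainder mod 2: 0, 1, ..., 1
The construction assigns one state to each remainder
Number of remainders = 2

2


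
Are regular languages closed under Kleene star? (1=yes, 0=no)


Regular languages are closed under:
- Union (DFA product construction)
- Intersection (DFA product construction)
- Complement (swap accept/reject states)
- Concatenation (NFA construction)
- Kleene star (NFA construction)
Kleene star is in this list
Therefore: closed

1


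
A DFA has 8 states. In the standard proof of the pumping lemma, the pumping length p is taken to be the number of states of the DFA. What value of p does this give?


Pumping lemma for regular languages (standard proof):
Take p = |Q|, the number of DFA states.
Any string of length >= |Q| passes through |Q|+1 states while reading its first |Q| symbols,
so by pigeonhole some state repeats, giving the loop that can be pumped.
Here |Q| = 8
Therefore the proof uses p = 8

8


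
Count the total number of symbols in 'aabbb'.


String: 'aabbb'
Counting characters:
  'a' appears 2 time(s)
  'b' appears 3 time(s)
Total length = 2 + 3 = 5

5


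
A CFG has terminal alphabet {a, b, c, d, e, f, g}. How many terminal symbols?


Terminal symbols: a, b, c, d, e, f, g
Counting each: a (#1), b (#2), c (#3), d (#4), e (#5), f (#6), g (#7)
Total = 7

7


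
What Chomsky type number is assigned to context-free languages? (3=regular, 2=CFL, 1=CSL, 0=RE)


Chomsky hierarchy levels:
  Type 3: Regular (DFA/NFA/regex)
  Type 2: Context-free (PDA)
  Type 1: Context-sensitive
  Type 0: Recursively enumerable (TM)
'context-free' corresponds to Type 2

2


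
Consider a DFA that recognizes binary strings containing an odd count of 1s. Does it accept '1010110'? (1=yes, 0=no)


DFA has 2 states: q_even (start, accept=no) and q_odd
Processing string '1010110' character by character:
  Position 0: read '1', 1-count=1 -> q_odd
  Position 1: read '0', 1-count=1 -> q_odd (no change)
  Position 2: read '1', 1-count=2 -> q_even
  Position 3: read '0', 1-count=2 -> q_even (no change)
  Position 4: read '1', 1-count=3 -> q_odd
  Position 5: read '1', 1-count=4 -> q_even
  Position 6: read '0', 1-count=4 -> q_even (no change)
Final state: q_even, total 1s = 4 (even); the DFA requires an odd count -> reject

0


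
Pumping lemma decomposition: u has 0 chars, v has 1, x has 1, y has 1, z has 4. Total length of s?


|s| = |u| + |v| + |x| + |y| + |z|
= 0 + 1 + 1 + 1 + 4
= 1 + 1 + 5
= 2 + 5
= 7

7


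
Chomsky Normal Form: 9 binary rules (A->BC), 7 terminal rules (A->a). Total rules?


CNF allows two rule forms:
  A -> BC (binary): 9 rules
  A -> a (terminal): 7 rules
Total = 9 + 7 = 16

16


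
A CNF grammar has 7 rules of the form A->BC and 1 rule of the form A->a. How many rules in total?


CNF allows two rule forms:
  A -> BC (binary): 7 rules
  A -> a (terminal): 1 rule
Total = 7 + 1 = 8

8


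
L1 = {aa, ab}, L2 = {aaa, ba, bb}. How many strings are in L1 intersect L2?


L1 = {aa, ab}
L2 = {aaa, ba, bb}
Checking each string in L1 against L2:
  'aa': in L2? No
  'ab': in L2? No
Intersection = {}
|L1 ∩ L2| = 0

0


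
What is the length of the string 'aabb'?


String: 'aabb'
Counting characters:
  'a' appears 2 time(s)
  'b' appears 2 time(s)
Total length = 2 + 2 = 4

4


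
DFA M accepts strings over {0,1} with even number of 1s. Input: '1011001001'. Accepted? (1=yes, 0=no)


DFA has 2 states: q_even (start, accept=yes) and q_odd
Processing string '1011001001' character by character:
  Position 0: read '1', 1-count=1 -> q_odd
  Position 1: read '0', 1-count=1 -> q_odd (no change)
  Position 2: read '1', 1-count=2 -> q_even
  Position 3: read '1', 1-count=3 -> q_odd
  Position 4: read '0', 1-count=3 -> q_odd (no change)
  Position 5: read '0', 1-count=3 -> q_odd (no change)
  Position 6: read '1', 1-count=4 -> q_even
  Position 7: read '0', 1-count=4 -> q_even (no change)
  Position 8: read '0', 1-count=4 -> q_even (no change)
  Position 9: read '1', 1-count=5 -> q_odd
Final state: q_odd, total 1s = 5 (odd); the DFA requires an even count -> reject

0


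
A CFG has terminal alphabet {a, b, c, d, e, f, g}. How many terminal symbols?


Terminal symbols: a, b, c, d, e, f, g
Counting each: a (#1), b (#2), c (#3), d (#4), e (#5), f (#6), g (#7)
Total = 7

7


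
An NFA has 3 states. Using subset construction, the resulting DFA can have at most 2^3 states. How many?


NFA has 3 states
Subset construction: each DFA state = subset of NFA states
Maximum subsets = 2^3
2^3 = 8

8


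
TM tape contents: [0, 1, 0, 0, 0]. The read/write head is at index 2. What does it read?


Tape: [0, 1, 0, 0, 0]
Positions: 0 1 2 3 4
Values:    0 1 0 0 0
Head at position 2
tape[2] = 0

0


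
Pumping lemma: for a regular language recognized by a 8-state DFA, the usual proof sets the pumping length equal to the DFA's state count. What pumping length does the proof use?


Pumping lemma for regular languages (standard proof):
Take p = |Q|, the number of DFA states.
Any string of length >= |Q| passes through |Q|+1 states while reading its first |Q| symbols,
so by pigeonhole some state repeats, giving the loop that can be pumped.
Here |Q| = 8
Therefore the proof uses p = 8

8


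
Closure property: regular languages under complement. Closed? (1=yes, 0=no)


Regular languages are closed under:
- Union (DFA product construction)
- Intersection (DFA product construction)
- Complement (swap accept/reject states)
- Concatenation (NFA construction)
- Kleene star (NFA construction)
complement is in this list
Therefore: closed

1


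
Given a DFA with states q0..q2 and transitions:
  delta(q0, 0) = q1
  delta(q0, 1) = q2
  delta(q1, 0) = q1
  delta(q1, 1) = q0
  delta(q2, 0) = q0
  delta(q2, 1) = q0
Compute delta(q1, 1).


Looking up transition function:
delta(q1, 1) in the table
Row: q1, Column: 1
Result: q0

q0


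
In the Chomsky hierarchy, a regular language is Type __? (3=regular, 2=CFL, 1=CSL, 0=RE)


Chomsky hierarchy levels:
  Type 3: Regular (DFA/NFA/regex)
  Type 2: Context-free (PDA)
  Type 1: Context-sensitive
  Type 0: Recursively enumerable (TM)
'regular' corresponds to Type 3

3


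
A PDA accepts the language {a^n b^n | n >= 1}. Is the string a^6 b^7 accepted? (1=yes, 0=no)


Language requires equal numbers of a's and b's
PDA pushes for each 'a', pops for each 'b'
Number of a's = 6
Number of b's = 7
6 != 7 -> Reject

0


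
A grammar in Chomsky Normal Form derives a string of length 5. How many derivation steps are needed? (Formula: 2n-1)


Chomsky Normal Form derivation:
String length n = 5
Each step either:
  - Splits a nonterminal into two (n-1 such steps)
  - Converts a nonterminal to terminal (n such steps)
Total = (n-1) + n = 2n - 1
= 2(5) - 1
= 10 - 1
= 9

9


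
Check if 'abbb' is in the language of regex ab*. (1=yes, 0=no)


Pattern: ab*
String: 'abbb'
Pattern requires: exactly one 'a' followed by zero or more 'b's
First char is 'a' -> OK
Rest 'bbb': all b's? Yes
Result: 1

1


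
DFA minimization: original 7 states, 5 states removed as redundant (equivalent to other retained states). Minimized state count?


Original DFA: 7 states
Redundant states removed: 5
Minimized states = original - removed
= 7 - 5
= 2

2


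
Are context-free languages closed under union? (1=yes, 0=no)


CFL closure properties:
  Closed under: union, concatenation, Kleene star
  NOT closed under: intersection, complement
Operation 'union' is in closed list -> Yes (closed)

1


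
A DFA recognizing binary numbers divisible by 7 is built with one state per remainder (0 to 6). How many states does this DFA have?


Divisibility by 7 is tracked via the remainder mod 7: 0, 1, ..., 6
The construction assigns one state to each remainder
Number of remainders = 7

7


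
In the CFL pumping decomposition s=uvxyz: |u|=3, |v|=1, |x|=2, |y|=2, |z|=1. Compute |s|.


|s| = |u| + |v| + |x| + |y| + |z|
= 3 + 1 + 2 + 2 + 1
= 4 + 2 + 3
= 6 + 3
= 9

9


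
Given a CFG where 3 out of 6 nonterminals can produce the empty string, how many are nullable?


Nonterminals: {S, A, B, C, D, E}
A nonterminal is nullable if it can derive epsilon
Counting nullable nonterminals: 3
Total nullable = 3

3


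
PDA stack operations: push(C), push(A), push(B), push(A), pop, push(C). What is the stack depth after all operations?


Tracing stack operations:
  push(C) -> stack = [C], depth=1
  push(A) -> stack = [C,A], depth=2
  push(B) -> stack = [C,A,B], depth=3
  push(A) -> stack = [C,A,B,A], depth=4
  pop -> removed A, stack = [C,A,B], depth=3
  push(C) -> stack = [C,A,B,C], depth=4
Final depth = 4

4


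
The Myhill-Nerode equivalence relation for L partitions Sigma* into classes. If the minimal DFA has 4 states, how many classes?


Myhill-Nerode theorem:
Number of equivalence classes = number of states in minimal DFA
Minimal DFA states = 4
Therefore equivalence classes = 4

4


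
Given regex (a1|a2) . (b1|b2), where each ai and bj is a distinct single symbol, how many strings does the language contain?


First group: 2 alternatives
Second group: 2 alternatives
Concatenation: each choice from group 1 pairs with each from group 2
Total = 2 x 2 = 4

4


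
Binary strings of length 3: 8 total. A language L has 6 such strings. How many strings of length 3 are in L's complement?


Alphabet: {0,1}
String length: 3
Total strings of length 3 = 2^3 = 8
Strings in L = 6
Complement = total - |L|
= 8 - 6
= 2

2


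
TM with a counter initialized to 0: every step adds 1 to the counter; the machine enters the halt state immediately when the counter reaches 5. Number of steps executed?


Counter starts at 0. Counting sequence:
  Step 1: counter = 1
  Step 2: counter = 2
  Step 3: counter = 3
  Step 4: counter = 4
  Step 5: counter = 5
Counter reached 5 -> halt
Total steps = 5

5


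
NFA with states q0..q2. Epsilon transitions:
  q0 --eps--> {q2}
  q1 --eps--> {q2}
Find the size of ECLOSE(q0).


Starting from q0
Initialize closure = {q0}
Follow epsilon from q0 -> add q2
Final closure: {q0, q2}
Size = 2

2


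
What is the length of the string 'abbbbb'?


String: 'abbbbb'
Counting characters:
  'a' appears 1 time(s)
  'b' appears 5 time(s)
Total length = 1 + 5 = 6

6


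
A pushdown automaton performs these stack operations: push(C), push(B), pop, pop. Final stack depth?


Tracing stack operations:
  push(C) -> stack = [C], depth=1
  push(B) -> stack = [C,B], depth=2
  pop -> removed B, stack = [C], depth=1
  pop -> removed C, stack = [], depth=0
Final depth = 0

0


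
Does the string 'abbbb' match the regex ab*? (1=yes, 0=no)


Pattern: ab*
String: 'abbbb'
Pattern requires: exactly one 'a' followed by zero or more 'b's
First char is 'a' -> OK
Rest 'bbbb': all b's? Yes
Result: 1

1


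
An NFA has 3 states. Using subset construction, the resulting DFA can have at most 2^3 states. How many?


NFA has 3 states
Subset construction: each DFA state = subset of NFA states
Maximum subsets = 2^3
2^3 = 8

8


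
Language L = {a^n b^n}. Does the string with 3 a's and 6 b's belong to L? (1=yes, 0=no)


Language requires equal numbers of a's and b's
PDA pushes for each 'a', pops for each 'b'
Number of a's = 3
Number of b's = 6
3 != 6 -> Reject

0


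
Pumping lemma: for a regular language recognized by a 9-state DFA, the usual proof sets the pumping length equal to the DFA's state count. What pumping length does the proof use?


Pumping lemma for regular languages (standard proof):
Take p = |Q|, the number of DFA states.
Any string of length >= |Q| passes through |Q|+1 states while reading its first |Q| symbols,
so by pigeonhole some state repeats, giving the loop that can be pumped.
Here |Q| = 9
Therefore the proof uses p = 9

9


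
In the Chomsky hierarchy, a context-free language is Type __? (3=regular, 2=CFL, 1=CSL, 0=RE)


Chomsky hierarchy levels:
  Type 3: Regular (DFA/NFA/regex)
  Type 2: Context-free (PDA)
  Type 1: Context-sensitive
  Type 0: Recursively enumerable (TM)
'context-free' corresponds to Type 2

2


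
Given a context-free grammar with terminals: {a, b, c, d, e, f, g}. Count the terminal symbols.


Terminal symbols: a, b, c, d, e, f, g
Counting each: a (#1), b (#2), c (#3), d (#4), e (#5), f (#6), g (#7)
Total = 7

7


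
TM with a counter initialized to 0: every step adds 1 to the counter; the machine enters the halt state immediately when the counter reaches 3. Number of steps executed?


Counter starts at 0. Counting sequence:
  Step 1: counter = 1
  Step 2: counter = 2
  Step 3: counter = 3
Counter reached 3 -> halt
Total steps = 3

3


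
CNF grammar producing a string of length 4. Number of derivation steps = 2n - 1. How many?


Chomsky Normal Form derivation:
String length n = 4
Each step either:
  - Splits a nonterminal into two (n-1 such steps)
  - Converts a nonterminal to terminal (n such steps)
Total = (n-1) + n = 2n - 1
= 2(4) - 1
= 8 - 1
= 7

7


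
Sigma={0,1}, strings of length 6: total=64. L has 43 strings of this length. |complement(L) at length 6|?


Alphabet: {0,1}
String length: 6
Total strings of length 6 = 2^6 = 64
Strings in L = 43
Complement = total - |L|
= 64 - 43
= 21

21


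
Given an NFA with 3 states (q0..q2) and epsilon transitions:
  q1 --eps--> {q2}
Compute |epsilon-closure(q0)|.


Starting from q0
Initialize closure = {q0}
q0 has no outgoing epsilon transitions -> nothing to add
Final closure: {q0}
Size = 1

1


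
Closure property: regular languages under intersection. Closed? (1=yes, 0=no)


Regular languages are closed under:
- Union (DFA product construction)
- Intersection (DFA product construction)
- Complement (swap accept/reject states)
- Concatenation (NFA construction)
- Kleene star (NFA construction)
intersection is in this list
Therefore: closed

1


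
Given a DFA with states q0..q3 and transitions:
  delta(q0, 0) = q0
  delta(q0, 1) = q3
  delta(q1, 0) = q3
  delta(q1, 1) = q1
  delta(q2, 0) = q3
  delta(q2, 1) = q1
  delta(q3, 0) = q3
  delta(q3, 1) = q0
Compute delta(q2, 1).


Looking up transition function:
delta(q2, 1) in the table
Row: q2, Column: 1
Result: q1

q1


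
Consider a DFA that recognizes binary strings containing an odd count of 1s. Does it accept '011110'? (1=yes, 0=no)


DFA has 2 states: q_even (start, accept=no) and q_odd
Processing string '011110' character by character:
  Position 0: read '0', 1-count=0 -> q_even (no change)
  Position 1: read '1', 1-count=1 -> q_odd
  Position 2: read '1', 1-count=2 -> q_even
  Position 3: read '1', 1-count=3 -> q_odd
  Position 4: read '1', 1-count=4 -> q_even
  Position 5: read '0', 1-count=4 -> q_even (no change)
Final state: q_even, total 1s = 4 (even); the DFA requires an odd count -> reject

0


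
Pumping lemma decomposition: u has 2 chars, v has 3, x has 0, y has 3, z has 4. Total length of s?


|s| = |u| + |v| + |x| + |y| + |z|
= 2 + 3 + 0 + 3 + 4
= 5 + 0 + 7
= 5 + 7
= 12

12


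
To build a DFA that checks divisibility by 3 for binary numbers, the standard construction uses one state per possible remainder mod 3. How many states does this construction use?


Divisibility by 3 is tracked via the remainder mod 3: 0, 1, ..., 2
The construction assigns one state to each remainder
Number of remainders = 3

3


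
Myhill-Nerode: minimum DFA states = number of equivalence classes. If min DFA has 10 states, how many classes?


Myhill-Nerode theorem:
Number of equivalence classes = number of states in minimal DFA
Minimal DFA states = 10
Therefore equivalence classes = 10

10


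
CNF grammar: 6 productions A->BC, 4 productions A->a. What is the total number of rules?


CNF allows two rule forms:
  A -> BC (binary): 6 rules
  A -> a (terminal): 4 rules
Total = 6 + 4 = 10

10


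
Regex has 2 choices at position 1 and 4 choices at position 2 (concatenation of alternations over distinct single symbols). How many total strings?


First group: 2 alternatives
Second group: 4 alternatives
Concatenation: each choice from group 1 pairs with each from group 2
Total = 2 x 4 = 8

8


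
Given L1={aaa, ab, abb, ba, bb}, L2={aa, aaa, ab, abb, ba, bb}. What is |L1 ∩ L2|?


L1 = {aaa, ab, abb, ba, bb}
L2 = {aa, aaa, ab, abb, ba, bb}
Checking each string in L1 against L2:
  'aaa': in L2? Yes
  'ab': in L2? Yes
  'abb': in L2? Yes
  'ba': in L2? Yes
  'bb': in L2? Yes
Intersection = {aaa, ab, abb, ba, bb}
|L1 ∩ L2| = 5

5


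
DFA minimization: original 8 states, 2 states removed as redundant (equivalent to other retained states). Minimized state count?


Original DFA: 8 states
Redundant states removed: 2
Minimized states = original - removed
= 8 - 2
= 6

6


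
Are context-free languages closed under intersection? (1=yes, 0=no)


CFL closure properties:
  Closed under: union, concatenation, Kleene star
  NOT closed under: intersection, complement
Operation 'intersection' is in not-closed list -> No (not closed)

0


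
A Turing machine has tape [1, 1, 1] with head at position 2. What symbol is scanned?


Tape: [1, 1, 1]
Positions: 0 1 2
Values:    1 1 1
Head at position 2
tape[2] = 1

1


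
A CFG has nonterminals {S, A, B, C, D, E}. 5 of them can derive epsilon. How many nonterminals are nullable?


Nonterminals: {S, A, B, C, D, E}
A nonterminal is nullable if it can derive epsilon
Counting nullable nonterminals: 5
Total nullable = 5

5


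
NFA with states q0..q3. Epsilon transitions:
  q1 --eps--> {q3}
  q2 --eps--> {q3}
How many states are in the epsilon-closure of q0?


Starting from q0
Initialize closure = {q0}
q0 has no outgoing epsilon transitions -> nothing to add
Final closure: {q0}
Size = 1

1


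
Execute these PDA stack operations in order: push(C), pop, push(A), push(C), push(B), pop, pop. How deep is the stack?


Tracing stack operations:
  push(C) -> stack = [C], depth=1
  pop -> removed C, stack = [], depth=0
  push(A) -> stack = [A], depth=1
  push(C) -> stack = [A,C], depth=2
  push(B) -> stack = [A,C,B], depth=3
  pop -> removed B, stack = [A,C], depth=2
  pop -> removed C, stack = [A], depth=1
Final depth = 1

1


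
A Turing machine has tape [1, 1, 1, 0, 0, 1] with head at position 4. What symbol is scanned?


Tape: [1, 1, 1, 0, 0, 1]
Positions: 0 1 2 3 4 5
Values:    1 1 1 0 0 1
Head at position 4
tape[4] = 0

0


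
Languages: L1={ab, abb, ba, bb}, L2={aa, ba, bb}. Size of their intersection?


L1 = {ab, abb, ba, bb}
L2 = {aa, ba, bb}
Checking each string in L1 against L2:
  'ab': in L2? No
  'abb': in L2? No
  'ba': in L2? Yes
  'bb': in L2? Yes
Intersection = {ba, bb}
|L1 ∩ L2| = 2

2


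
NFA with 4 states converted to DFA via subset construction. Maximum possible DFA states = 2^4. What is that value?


NFA has 4 states
Subset construction: each DFA state = subset of NFA states
Maximum subsets = 2^4
2^4 = 16

16


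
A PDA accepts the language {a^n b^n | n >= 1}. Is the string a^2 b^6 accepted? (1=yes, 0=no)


Language requires equal numbers of a's and b's
PDA pushes for each 'a', pops for each 'b'
Number of a's = 2
Number of b's = 6
2 != 6 -> Reject

0


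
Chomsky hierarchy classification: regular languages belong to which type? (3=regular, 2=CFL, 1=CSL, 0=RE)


Chomsky hierarchy levels:
  Type 3: Regular (DFA/NFA/regex)
  Type 2: Context-free (PDA)
  Type 1: Context-sensitive
  Type 0: Recursively enumerable (TM)
'regular' corresponds to Type 3

3


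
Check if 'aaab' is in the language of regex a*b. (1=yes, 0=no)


Pattern: a*b
String: 'aaab'
Pattern requires: zero or more 'a's followed by exactly one 'b'
Found 3 leading 'a's
Remaining: 'b'
Remaining is exactly 'b' -> match
Result: 1

1


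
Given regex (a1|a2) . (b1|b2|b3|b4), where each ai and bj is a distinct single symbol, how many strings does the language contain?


First group: 2 alternatives
Second group: 4 alternatives
Concatenation: each choice from group 1 pairs with each from group 2
Total = 2 x 4 = 8

8


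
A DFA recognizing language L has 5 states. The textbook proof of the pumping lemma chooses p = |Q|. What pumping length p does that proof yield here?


Pumping lemma for regular languages (standard proof):
Take p = |Q|, the number of DFA states.
Any string of length >= |Q| passes through |Q|+1 states while reading its first |Q| symbols,
so by pigeonhole some state repeats, giving the loop that can be pumped.
Here |Q| = 5
Therefore the proof uses p = 5

5


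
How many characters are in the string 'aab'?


String: 'aab'
Counting characters:
  'a' appears 2 time(s)
  'b' appears 1 time(s)
Total length = 2 + 1 = 3

3


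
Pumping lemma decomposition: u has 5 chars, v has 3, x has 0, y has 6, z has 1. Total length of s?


|s| = |u| + |v| + |x| + |y| + |z|
= 5 + 3 + 0 + 6 + 1
= 8 + 0 + 7
= 8 + 7
= 15

15


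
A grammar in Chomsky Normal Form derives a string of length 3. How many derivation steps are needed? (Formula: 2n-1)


Chomsky Normal Form derivation:
String length n = 3
Each step either:
  - Splits a nonterminal into two (n-1 such steps)
  - Converts a nonterminal to terminal (n such steps)
Total = (n-1) + n = 2n - 1
= 2(3) - 1
= 6 - 1
= 5

5


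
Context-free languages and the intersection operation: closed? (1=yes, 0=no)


CFL closure properties:
  Closed under: union, concatenation, Kleene star
  NOT closed under: intersection, complement
Operation 'intersection' is in not-closed list -> No (not closed)

0


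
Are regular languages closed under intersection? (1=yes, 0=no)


Regular languages are closed under:
- Union (DFA product construction)
- Intersection (DFA product construction)
- Complement (swap accept/reject states)
- Concatenation (NFA construction)
- Kleene star (NFA construction)
intersection is in this list
Therefore: closed

1
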